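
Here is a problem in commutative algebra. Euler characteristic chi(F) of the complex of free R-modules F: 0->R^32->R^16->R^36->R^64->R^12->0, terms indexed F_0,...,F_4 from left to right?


chi = sum (-1)^i * rank:
(-1)^0*32=32
(-1)^1*16=-16
(-1)^2*36=36
(-1)^3*64=-64
(-1)^4*12=12
chi=0


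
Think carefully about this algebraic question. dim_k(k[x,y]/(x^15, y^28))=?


Basis: x^i*y^j, i<15, j<28
15*28=420


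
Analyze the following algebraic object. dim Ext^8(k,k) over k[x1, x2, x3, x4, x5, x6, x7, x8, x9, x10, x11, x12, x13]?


C(n,i)=C(13,8)=1287


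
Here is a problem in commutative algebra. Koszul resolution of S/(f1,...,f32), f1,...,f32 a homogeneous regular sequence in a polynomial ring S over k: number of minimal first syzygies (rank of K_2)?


Regular sequence => Koszul complex is the minimal free resolution.
Syz_1 minimally generated by Koszul relations f_i*e_j - f_j*e_i (i<j): mu(Syz_1) = beta_2 = C(m,2) = m(m-1)/2
m=32
32*31/2 = 496


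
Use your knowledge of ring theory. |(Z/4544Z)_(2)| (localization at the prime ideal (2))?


2-primary part: 4544=2^6*71
Size=2^6=64


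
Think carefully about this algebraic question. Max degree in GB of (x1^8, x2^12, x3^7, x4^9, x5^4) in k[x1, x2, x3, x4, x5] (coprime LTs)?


Pure powers, coprime LTs => already GB.
Degrees: 8, 12, 7, 9, 4
Max=12


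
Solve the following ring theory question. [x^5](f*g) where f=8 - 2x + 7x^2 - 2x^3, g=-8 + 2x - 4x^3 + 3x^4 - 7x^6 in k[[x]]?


[x^5] = sum a_i*b_j, i+j=5
  -2*3=-6
  7*-4=-28
Sum=-34


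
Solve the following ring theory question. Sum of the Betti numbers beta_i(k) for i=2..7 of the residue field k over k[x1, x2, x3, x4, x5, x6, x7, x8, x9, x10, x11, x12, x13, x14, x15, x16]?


Koszul resolution: beta_i(k)=C(n,i), n=16
C(16,2)=120, C(16,3)=560, C(16,4)=1820, C(16,5)=4368, C(16,6)=8008, C(16,7)=11440
Sum=26316


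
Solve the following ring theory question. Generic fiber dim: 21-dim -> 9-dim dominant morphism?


dim(fiber)=dim(X)-dim(Y)=21-9=12


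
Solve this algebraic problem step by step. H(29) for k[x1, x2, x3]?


C(d+n-1,n-1)=C(31,2)=465


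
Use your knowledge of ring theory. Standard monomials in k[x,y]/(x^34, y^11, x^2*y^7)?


k[x,y]/I, I = (x^34, y^11, x^2*y^7)
Rect: 34x11=374. Corner: (34-2)x(11-7)=128.
dim = 374-128 = 246


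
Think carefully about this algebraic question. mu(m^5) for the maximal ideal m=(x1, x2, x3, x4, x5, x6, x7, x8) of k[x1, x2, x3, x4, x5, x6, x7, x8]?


Graded Nakayama: mu(m^d) = dim_k (m^d/m^(d+1)) = #degree-5 monomials in 8 vars
C(n+d-1,d)=C(12,5)=792


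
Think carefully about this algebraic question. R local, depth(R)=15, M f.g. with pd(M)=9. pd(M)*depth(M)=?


pd+depth=15
depth=15-9=6
pd*depth=9*6=54


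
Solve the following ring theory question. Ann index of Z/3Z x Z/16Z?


Exponent = lcm of the cyclic orders; pairwise coprime => product.
3^1*2^4=3*16=48


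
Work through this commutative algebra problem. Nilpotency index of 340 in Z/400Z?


340^k mod 400:
k=1: 340
k=2: 0
First zero at k = 2


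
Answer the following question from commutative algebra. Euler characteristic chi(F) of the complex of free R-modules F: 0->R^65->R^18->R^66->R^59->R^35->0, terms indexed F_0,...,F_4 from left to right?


chi = sum (-1)^i * rank:
(-1)^0*65=65
(-1)^1*18=-18
(-1)^2*66=66
(-1)^3*59=-59
(-1)^4*35=35
chi=89


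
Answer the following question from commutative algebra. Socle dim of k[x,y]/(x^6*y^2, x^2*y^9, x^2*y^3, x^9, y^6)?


Socle = ann(m) = span of standard monomials u with x*u, y*u in I (staircase corners).
Redundant generators: x^2*y^9
Minimal generators: x^9, x^6*y^2, x^2*y^3, y^6
Corners: xy^5, x^5y^2, x^8y
Socle dim=3


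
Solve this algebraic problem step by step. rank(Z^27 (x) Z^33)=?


rank(M(x)N) = rank(M)*rank(N)
27*33 = 891


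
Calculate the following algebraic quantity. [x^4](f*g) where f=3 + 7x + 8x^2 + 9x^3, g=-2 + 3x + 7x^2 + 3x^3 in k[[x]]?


[x^4] = sum a_i*b_j, i+j=4
  7*3=21
  8*7=56
  9*3=27
Sum=104


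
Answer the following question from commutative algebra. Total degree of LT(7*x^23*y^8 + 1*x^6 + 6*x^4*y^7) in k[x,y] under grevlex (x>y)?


LT: 7*x^23*y^8
deg_x=23, deg_y=8
Total=23+8=31


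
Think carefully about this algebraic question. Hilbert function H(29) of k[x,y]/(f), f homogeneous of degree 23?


H(t)=d for t>=d-1.
d=23, t=29
H(29)=23


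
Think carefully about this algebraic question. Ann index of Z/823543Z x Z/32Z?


Exponent = lcm of the cyclic orders; pairwise coprime => product.
7^7*2^5=823543*32=26353376


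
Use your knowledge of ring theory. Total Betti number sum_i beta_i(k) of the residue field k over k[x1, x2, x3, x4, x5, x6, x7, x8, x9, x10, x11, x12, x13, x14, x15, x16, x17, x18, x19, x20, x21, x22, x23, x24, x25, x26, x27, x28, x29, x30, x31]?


Koszul resolution: beta_i(k)=C(n,i), n=31
sum_i C(31,i) = 2^31 = 2147483648


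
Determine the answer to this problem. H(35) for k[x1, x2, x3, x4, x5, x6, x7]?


C(d+n-1,n-1)=C(41,6)=4496388


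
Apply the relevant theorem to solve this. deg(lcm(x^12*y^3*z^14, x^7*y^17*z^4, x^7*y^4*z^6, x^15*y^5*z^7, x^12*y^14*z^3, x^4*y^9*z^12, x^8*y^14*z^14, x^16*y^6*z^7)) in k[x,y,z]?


lcm = componentwise max:
x: max(12,7,7,15,12,4,8,16)=16
y: max(3,17,4,5,14,9,14,6)=17
z: max(14,4,6,7,3,12,14,7)=14
Total=16+17+14=47


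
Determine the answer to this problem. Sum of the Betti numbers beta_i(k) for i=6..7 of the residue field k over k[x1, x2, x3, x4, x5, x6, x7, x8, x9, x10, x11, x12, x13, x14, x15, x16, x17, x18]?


Koszul resolution: beta_i(k)=C(n,i), n=18
C(18,6)=18564, C(18,7)=31824
Sum=50388


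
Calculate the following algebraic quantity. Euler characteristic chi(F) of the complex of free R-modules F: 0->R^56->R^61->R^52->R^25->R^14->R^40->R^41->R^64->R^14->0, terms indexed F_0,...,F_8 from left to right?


chi = sum (-1)^i * rank:
(-1)^0*56=56
(-1)^1*61=-61
(-1)^2*52=52
(-1)^3*25=-25
(-1)^4*14=14
(-1)^5*40=-40
(-1)^6*41=41
(-1)^7*64=-64
(-1)^8*14=14
chi=-13


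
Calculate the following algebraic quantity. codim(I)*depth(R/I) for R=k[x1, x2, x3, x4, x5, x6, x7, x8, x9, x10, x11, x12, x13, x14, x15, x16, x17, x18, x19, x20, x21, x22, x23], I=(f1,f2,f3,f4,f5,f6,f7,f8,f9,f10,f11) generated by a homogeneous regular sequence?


codim=11, depth=dim(R/I)=23-11=12
Product=11*12=132


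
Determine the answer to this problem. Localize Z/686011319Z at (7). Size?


7-primary part: 686011319=7^9*17
Size=7^9=40353607


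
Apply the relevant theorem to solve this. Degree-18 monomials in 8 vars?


C(d+n-1,n-1)=C(25,7)=480700


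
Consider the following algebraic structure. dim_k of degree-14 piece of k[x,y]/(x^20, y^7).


k[x,y], I = (x^20, y^7), d = 14
Need i < 20 and d-i < 7.
Range: 8 <= i <= 14.
H(14) = 7


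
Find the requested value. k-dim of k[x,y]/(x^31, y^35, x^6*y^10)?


k[x,y]/I, I = (x^31, y^35, x^6*y^10)
Rect: 31x35=1085. Corner: (31-6)x(35-10)=625.
dim = 1085-625 = 460


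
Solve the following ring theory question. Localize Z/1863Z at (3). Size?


3-primary part: 1863=3^4*23
Size=3^4=81


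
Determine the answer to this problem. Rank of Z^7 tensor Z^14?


rank(M(x)N) = rank(M)*rank(N)
7*14 = 98


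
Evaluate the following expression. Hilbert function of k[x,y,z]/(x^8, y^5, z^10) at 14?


Need i<8, j<5, k<10 with i+j+k=14.
For each i, j ranges over max(0,14-i-9)..min(4,14-i):
  i=0: j in [5,4] -> 0
  i=1: j in [4,4] -> 1
  i=2: j in [3,4] -> 2
  i=3: j in [2,4] -> 3
  i=4: j in [1,4] -> 4
  i=5: j in [0,4] -> 5
  i=6: j in [0,4] -> 5
  i=7: j in [0,4] -> 5
H(14) = 0+1+2+3+4+5+5+5 = 25


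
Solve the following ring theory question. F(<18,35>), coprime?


gcd(18,35)=1 => F=ab-a-b=18*35-18-35=630-53=577


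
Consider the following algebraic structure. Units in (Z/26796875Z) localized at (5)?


Local ring = Z/78125Z.
phi(78125) = 5^6*(5-1) = 62500


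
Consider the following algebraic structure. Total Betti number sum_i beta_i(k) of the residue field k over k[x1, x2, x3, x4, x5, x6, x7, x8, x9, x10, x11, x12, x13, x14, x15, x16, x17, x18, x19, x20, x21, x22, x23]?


Koszul resolution: beta_i(k)=C(n,i), n=23
sum_i C(23,i) = 2^23 = 8388608


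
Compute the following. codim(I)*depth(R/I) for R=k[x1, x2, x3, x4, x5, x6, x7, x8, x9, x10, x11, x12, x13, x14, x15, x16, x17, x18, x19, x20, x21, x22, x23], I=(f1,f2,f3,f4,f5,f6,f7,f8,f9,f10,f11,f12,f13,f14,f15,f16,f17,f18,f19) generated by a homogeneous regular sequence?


codim=19, depth=dim(R/I)=23-19=4
Product=19*4=76


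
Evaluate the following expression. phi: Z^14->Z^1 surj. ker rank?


rank(ker) = 14-1 = 13


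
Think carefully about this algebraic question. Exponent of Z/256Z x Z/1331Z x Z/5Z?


Exponent = lcm of the cyclic orders; pairwise coprime => product.
2^8*11^3*5^1=256*1331*5=1703680


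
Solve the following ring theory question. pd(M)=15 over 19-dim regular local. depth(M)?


pd+depth=depth(R)=19
depth=19-15=4


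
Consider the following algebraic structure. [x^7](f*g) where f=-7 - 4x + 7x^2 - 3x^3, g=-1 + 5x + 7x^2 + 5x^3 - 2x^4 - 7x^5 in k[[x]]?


[x^7] = sum a_i*b_j, i+j=7
  7*-7=-49
  -3*-2=6
Sum=-43


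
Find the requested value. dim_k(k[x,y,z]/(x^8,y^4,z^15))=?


Basis: x^iy^jz^k, i<8,j<4,k<15
8*4*15=480


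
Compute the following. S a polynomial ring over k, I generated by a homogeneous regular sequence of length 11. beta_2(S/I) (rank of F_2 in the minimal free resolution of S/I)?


Regular sequence => Koszul complex is the minimal free resolution.
Syz_1 minimally generated by Koszul relations f_i*e_j - f_j*e_i (i<j): mu(Syz_1) = beta_2 = C(m,2) = m(m-1)/2
m=11
11*10/2 = 55


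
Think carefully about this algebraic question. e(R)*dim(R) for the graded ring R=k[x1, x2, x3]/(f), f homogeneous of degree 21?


e(R)=deg(f)=21, dim(R)=3-1=2
e*dim=21*2=42


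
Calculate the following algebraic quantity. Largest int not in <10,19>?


gcd(10,19)=1 => F=ab-a-b=10*19-10-19=190-29=161


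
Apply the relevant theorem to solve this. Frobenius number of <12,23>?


gcd(12,23)=1 => F=ab-a-b=12*23-12-23=276-35=241


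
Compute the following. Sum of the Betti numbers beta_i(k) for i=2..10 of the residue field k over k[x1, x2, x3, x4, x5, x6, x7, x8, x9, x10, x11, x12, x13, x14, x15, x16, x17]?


Koszul resolution: beta_i(k)=C(n,i), n=17
C(17,2)=136, C(17,3)=680, C(17,4)=2380, C(17,5)=6188, C(17,6)=12376, C(17,7)=19448, C(17,8)=24310, C(17,9)=24310, C(17,10)=19448
Sum=109276


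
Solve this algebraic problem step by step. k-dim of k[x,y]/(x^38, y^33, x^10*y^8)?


k[x,y]/I, I = (x^38, y^33, x^10*y^8)
Rect: 38x33=1254. Corner: (38-10)x(33-8)=700.
dim = 1254-700 = 554


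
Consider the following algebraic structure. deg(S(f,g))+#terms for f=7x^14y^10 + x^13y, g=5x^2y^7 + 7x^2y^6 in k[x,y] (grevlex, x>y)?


LT(f)=7x^14y^10, LT(g)=5x^2y^7
lcm(LM)=x^14y^10
S(f,g) (scaled by 35 to clear denominators) = 5*f - 7x^12y^3*g = -49x^14y^9 + 5x^13y
2 terms, deg 23.
23+2=25


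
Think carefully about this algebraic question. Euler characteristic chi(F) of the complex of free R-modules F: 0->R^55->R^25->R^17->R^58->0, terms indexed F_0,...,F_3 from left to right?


chi = sum (-1)^i * rank:
(-1)^0*55=55
(-1)^1*25=-25
(-1)^2*17=17
(-1)^3*58=-58
chi=-11


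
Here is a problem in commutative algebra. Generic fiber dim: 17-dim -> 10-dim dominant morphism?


dim(fiber)=dim(X)-dim(Y)=17-10=7


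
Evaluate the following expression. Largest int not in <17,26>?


gcd(17,26)=1 => F=ab-a-b=17*26-17-26=442-43=399


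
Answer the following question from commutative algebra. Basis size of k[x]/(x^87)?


Basis: 1,x,...,x^86
dim=87


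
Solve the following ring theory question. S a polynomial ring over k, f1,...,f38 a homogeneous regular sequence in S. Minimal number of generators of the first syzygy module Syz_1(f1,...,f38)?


Regular sequence => Koszul complex is the minimal free resolution.
Syz_1 minimally generated by Koszul relations f_i*e_j - f_j*e_i (i<j): mu(Syz_1) = beta_2 = C(m,2) = m(m-1)/2
m=38
38*37/2 = 703


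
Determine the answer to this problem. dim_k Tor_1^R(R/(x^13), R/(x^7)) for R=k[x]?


Tor_1(R/I,R/J)=(I cap J)/IJ=(x^13)/(x^20)
dim=20-13=min(13,7)=7


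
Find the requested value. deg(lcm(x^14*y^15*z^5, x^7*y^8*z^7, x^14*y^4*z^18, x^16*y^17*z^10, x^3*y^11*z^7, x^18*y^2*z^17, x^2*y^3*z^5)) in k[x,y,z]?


lcm = componentwise max:
x: max(14,7,14,16,3,18,2)=18
y: max(15,8,4,17,11,2,3)=17
z: max(5,7,18,10,7,17,5)=18
Total=18+17+18=53


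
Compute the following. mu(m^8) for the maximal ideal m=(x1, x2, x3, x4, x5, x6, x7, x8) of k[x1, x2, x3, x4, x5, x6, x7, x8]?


Graded Nakayama: mu(m^d) = dim_k (m^d/m^(d+1)) = #degree-8 monomials in 8 vars
C(n+d-1,d)=C(15,8)=6435


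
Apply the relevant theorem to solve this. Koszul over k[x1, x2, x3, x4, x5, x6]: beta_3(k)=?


C(n,i)=C(6,3)=20


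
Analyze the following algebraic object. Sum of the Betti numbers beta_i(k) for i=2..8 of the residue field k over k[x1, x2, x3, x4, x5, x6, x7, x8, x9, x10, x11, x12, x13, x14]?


Koszul resolution: beta_i(k)=C(n,i), n=14
C(14,2)=91, C(14,3)=364, C(14,4)=1001, C(14,5)=2002, C(14,6)=3003, C(14,7)=3432, C(14,8)=3003
Sum=12896


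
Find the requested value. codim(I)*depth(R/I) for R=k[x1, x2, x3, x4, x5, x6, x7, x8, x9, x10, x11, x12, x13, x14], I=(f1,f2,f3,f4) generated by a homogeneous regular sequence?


codim=4, depth=dim(R/I)=14-4=10
Product=4*10=40


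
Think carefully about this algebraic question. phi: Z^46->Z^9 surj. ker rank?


rank(ker) = 46-9 = 37


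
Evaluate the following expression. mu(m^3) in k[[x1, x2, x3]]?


C(n+d-1,d)=C(5,3)=10


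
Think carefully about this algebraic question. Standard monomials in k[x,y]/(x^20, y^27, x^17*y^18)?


k[x,y]/I, I = (x^20, y^27, x^17*y^18)
Rect: 20x27=540. Corner: (20-17)x(27-18)=27.
dim = 540-27 = 513


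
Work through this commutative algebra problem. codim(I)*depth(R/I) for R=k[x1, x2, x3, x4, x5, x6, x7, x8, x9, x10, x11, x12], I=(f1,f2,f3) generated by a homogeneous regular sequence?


codim=3, depth=dim(R/I)=12-3=9
Product=3*9=27


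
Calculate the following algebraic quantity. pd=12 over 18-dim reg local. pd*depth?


pd+depth=18
depth=18-12=6
pd*depth=12*6=72


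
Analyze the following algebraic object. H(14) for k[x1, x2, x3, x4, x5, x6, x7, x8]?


C(d+n-1,n-1)=C(21,7)=116280


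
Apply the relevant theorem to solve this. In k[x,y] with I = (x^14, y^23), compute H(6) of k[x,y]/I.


k[x,y], I = (x^14, y^23), d = 6
Need i < 14 and d-i < 23.
Range: 0 <= i <= 6.
H(6) = 7


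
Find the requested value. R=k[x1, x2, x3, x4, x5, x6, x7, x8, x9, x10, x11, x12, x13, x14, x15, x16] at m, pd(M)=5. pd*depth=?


pd+depth=16
depth=16-5=11
pd*depth=5*11=55


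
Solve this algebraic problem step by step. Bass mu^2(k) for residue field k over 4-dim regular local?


C(n,i)=C(4,2)=6


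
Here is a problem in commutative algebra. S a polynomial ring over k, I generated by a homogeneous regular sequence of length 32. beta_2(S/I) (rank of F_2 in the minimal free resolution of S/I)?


Regular sequence => Koszul complex is the minimal free resolution.
Syz_1 minimally generated by Koszul relations f_i*e_j - f_j*e_i (i<j): mu(Syz_1) = beta_2 = C(m,2) = m(m-1)/2
m=32
32*31/2 = 496


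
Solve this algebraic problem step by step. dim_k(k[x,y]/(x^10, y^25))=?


Basis: x^i*y^j, i<10, j<25
10*25=250


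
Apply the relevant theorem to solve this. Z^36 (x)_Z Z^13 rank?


rank(M(x)N) = rank(M)*rank(N)
36*13 = 468


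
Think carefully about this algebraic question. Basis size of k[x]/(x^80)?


Basis: 1,x,...,x^79
dim=80


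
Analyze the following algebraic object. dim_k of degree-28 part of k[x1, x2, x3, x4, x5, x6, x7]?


C(d+n-1,n-1)=C(34,6)=1344904


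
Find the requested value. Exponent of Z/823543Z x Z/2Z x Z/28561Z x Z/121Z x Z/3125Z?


Exponent = lcm of the cyclic orders; pairwise coprime => product.
7^7*2^1*13^4*11^2*5^5=823543*2*28561*121*3125=17787916289893750


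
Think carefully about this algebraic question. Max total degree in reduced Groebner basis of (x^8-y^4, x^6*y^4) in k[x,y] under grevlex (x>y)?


LT(f1)=x^8, LT(f2)=x^6y^4, lcm=x^8y^4
S(f1,f2) = y^4*f1 - x^2*f2 = -y^8
Reduced GB = {f1, f2, y^8}; degrees 8, 10, 8
Max = 10


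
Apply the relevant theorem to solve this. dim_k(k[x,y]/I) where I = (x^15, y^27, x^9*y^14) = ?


k[x,y]/I, I = (x^15, y^27, x^9*y^14)
Rect: 15x27=405. Corner: (15-9)x(27-14)=78.
dim = 405-78 = 327


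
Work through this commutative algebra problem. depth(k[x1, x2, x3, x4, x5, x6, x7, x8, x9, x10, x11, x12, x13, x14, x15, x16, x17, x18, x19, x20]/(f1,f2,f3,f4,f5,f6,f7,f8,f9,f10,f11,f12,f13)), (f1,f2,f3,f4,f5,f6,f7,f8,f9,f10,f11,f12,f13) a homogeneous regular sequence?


depth(R)=20
depth(R/I)=20-13=7


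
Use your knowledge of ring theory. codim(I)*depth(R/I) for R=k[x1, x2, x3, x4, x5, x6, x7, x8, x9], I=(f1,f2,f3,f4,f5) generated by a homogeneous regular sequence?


codim=5, depth=dim(R/I)=9-5=4
Product=5*4=20


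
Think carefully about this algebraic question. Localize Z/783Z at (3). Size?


3-primary part: 783=3^3*29
Size=3^3=27


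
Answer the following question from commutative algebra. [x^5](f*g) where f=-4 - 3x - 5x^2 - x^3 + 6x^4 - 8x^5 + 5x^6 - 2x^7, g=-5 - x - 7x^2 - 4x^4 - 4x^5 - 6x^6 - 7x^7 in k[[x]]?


[x^5] = sum a_i*b_j, i+j=5
  -4*-4=16
  -3*-4=12
  -1*-7=7
  6*-1=-6
  -8*-5=40
Sum=69


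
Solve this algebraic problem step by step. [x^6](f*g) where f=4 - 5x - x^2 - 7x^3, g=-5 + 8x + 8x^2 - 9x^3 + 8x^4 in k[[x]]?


[x^6] = sum a_i*b_j, i+j=6
  -1*8=-8
  -7*-9=63
Sum=55


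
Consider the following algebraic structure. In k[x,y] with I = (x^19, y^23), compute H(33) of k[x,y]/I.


k[x,y], I = (x^19, y^23), d = 33
Need i < 19 and d-i < 23.
Range: 11 <= i <= 18.
H(33) = 8


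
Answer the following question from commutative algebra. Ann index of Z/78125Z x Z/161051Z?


Exponent = lcm of the cyclic orders; pairwise coprime => product.
5^7*11^5=78125*161051=12582109375


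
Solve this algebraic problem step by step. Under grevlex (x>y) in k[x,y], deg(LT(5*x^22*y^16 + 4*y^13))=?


LT: 5*x^22*y^16
deg_x=22, deg_y=16
Total=22+16=38


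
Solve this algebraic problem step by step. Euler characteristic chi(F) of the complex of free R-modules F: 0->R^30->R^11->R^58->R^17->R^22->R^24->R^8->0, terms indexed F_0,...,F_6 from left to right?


chi = sum (-1)^i * rank:
(-1)^0*30=30
(-1)^1*11=-11
(-1)^2*58=58
(-1)^3*17=-17
(-1)^4*22=22
(-1)^5*24=-24
(-1)^6*8=8
chi=66


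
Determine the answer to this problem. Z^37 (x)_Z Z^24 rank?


rank(M(x)N) = rank(M)*rank(N)
37*24 = 888


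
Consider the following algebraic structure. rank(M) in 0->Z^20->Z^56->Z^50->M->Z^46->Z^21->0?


Alt sum=0:
(-1)^0*20 + (-1)^1*56 + (-1)^2*50 + (-1)^3*? + (-1)^4*46 + (-1)^5*21=0
rank(M)=39


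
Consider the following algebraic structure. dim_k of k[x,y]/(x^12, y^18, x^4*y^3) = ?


k[x,y]/I, I = (x^12, y^18, x^4*y^3)
Rect: 12x18=216. Corner: (12-4)x(18-3)=120.
dim = 216-120 = 96


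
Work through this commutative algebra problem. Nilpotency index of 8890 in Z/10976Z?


8890^k mod 10976:
k=1: 8890
k=2: 4900
k=3: 8232
k=4: 5488
k=5: 0
First zero at k = 5


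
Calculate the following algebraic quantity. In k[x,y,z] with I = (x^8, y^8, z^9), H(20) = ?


Need i<8, j<8, k<9 with i+j+k=20.
For each i, j ranges over max(0,20-i-8)..min(7,20-i):
  i=0: j in [12,7] -> 0
  i=1: j in [11,7] -> 0
  i=2: j in [10,7] -> 0
  i=3: j in [9,7] -> 0
  i=4: j in [8,7] -> 0
  i=5: j in [7,7] -> 1
  i=6: j in [6,7] -> 2
  i=7: j in [5,7] -> 3
H(20) = 0+0+0+0+0+1+2+3 = 6


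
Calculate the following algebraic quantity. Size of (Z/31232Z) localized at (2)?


2-primary part: 31232=2^9*61
Size=2^9=512


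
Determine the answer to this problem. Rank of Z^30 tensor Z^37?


rank(M(x)N) = rank(M)*rank(N)
30*37 = 1110


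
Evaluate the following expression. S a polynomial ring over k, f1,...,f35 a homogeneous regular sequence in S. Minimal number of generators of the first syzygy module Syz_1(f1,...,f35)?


Regular sequence => Koszul complex is the minimal free resolution.
Syz_1 minimally generated by Koszul relations f_i*e_j - f_j*e_i (i<j): mu(Syz_1) = beta_2 = C(m,2) = m(m-1)/2
m=35
35*34/2 = 595


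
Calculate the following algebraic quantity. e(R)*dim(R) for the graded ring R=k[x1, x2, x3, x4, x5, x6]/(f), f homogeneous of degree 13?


e(R)=deg(f)=13, dim(R)=6-1=5
e*dim=13*5=65


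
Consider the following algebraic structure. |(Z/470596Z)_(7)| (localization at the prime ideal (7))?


7-primary part: 470596=7^6*4
Size=7^6=117649


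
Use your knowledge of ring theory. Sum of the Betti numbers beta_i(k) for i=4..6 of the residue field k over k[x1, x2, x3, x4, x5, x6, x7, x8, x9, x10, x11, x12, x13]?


Koszul resolution: beta_i(k)=C(n,i), n=13
C(13,4)=715, C(13,5)=1287, C(13,6)=1716
Sum=3718


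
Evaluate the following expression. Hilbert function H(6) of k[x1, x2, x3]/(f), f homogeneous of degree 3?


C(8,2)-C(5,2)=28-10=18


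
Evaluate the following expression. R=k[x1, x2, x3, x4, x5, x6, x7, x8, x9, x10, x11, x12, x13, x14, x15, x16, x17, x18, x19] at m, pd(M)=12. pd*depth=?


pd+depth=19
depth=19-12=7
pd*depth=12*7=84


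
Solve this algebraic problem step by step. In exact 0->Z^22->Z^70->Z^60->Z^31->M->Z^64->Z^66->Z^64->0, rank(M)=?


Alt sum=0:
(-1)^0*22 + (-1)^1*70 + (-1)^2*60 + (-1)^3*31 + (-1)^4*? + (-1)^5*64 + (-1)^6*66 + (-1)^7*64=0
rank(M)=81


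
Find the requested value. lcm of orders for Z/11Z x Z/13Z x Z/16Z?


Exponent = lcm of the cyclic orders; pairwise coprime => product.
11^1*13^1*2^4=11*13*16=2288


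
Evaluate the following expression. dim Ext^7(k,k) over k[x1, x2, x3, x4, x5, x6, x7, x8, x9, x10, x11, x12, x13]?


C(n,i)=C(13,7)=1716


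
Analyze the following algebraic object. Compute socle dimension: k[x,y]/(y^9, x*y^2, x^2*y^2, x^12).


Socle = ann(m) = span of standard monomials u with x*u, y*u in I (staircase corners).
Redundant generators: x^2*y^2
Minimal generators: x^12, x*y^2, y^9
Corners: y^8, x^11y
Socle dim=2


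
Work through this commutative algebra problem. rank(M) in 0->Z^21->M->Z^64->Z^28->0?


Alt sum=0:
(-1)^0*21 + (-1)^1*? + (-1)^2*64 + (-1)^3*28=0
rank(M)=57


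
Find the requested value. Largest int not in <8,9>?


gcd(8,9)=1 => F=ab-a-b=8*9-8-9=72-17=55


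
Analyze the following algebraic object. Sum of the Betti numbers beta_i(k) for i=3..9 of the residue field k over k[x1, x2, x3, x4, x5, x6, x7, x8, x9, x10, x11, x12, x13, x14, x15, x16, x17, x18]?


Koszul resolution: beta_i(k)=C(n,i), n=18
C(18,3)=816, C(18,4)=3060, C(18,5)=8568, C(18,6)=18564, C(18,7)=31824, C(18,8)=43758, C(18,9)=48620
Sum=155210


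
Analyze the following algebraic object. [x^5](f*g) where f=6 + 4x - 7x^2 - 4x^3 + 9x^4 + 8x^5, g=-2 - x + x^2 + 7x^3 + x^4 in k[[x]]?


[x^5] = sum a_i*b_j, i+j=5
  4*1=4
  -7*7=-49
  -4*1=-4
  9*-1=-9
  8*-2=-16
Sum=-74


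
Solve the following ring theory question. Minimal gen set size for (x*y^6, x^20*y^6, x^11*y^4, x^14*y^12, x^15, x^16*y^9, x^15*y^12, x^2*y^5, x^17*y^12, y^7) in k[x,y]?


Remove redundant (divisible by others).
x^20*y^6 redundant.
x^17*y^12 redundant.
x^16*y^9 redundant.
x^14*y^12 redundant.
x^15*y^12 redundant.
Min: x^15, x^11*y^4, x^2*y^5, x*y^6, y^7
Count=5


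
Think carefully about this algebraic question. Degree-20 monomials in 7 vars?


C(d+n-1,n-1)=C(26,6)=230230


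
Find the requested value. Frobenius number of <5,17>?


gcd(5,17)=1 => F=ab-a-b=5*17-5-17=85-22=63


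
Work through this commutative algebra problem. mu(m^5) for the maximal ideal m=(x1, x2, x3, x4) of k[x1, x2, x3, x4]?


Graded Nakayama: mu(m^d) = dim_k (m^d/m^(d+1)) = #degree-5 monomials in 4 vars
C(n+d-1,d)=C(8,5)=56


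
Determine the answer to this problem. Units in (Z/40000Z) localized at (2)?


Local ring = Z/64Z.
phi(64) = 2^5*(2-1) = 32


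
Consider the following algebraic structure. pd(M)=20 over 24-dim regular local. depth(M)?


pd+depth=depth(R)=24
depth=24-20=4


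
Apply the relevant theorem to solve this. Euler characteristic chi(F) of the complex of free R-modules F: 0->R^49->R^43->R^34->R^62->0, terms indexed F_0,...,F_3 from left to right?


chi = sum (-1)^i * rank:
(-1)^0*49=49
(-1)^1*43=-43
(-1)^2*34=34
(-1)^3*62=-62
chi=-22


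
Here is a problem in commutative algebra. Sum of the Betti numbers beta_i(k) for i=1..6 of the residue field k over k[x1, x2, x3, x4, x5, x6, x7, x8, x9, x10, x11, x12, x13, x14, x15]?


Koszul resolution: beta_i(k)=C(n,i), n=15
C(15,1)=15, C(15,2)=105, C(15,3)=455, C(15,4)=1365, C(15,5)=3003, C(15,6)=5005
Sum=9948


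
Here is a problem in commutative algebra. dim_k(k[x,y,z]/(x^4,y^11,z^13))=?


Basis: x^iy^jz^k, i<4,j<11,k<13
4*11*13=572


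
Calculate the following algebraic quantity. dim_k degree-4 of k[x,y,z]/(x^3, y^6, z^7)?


Need i<3, j<6, k<7 with i+j+k=4.
For each i, j ranges over max(0,4-i-6)..min(5,4-i):
  i=0: j in [0,4] -> 5
  i=1: j in [0,3] -> 4
  i=2: j in [0,2] -> 3
H(4) = 5+4+3 = 12


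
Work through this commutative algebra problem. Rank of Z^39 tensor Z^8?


rank(M(x)N) = rank(M)*rank(N)
39*8 = 312


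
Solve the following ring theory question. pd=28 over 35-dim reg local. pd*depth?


pd+depth=35
depth=35-28=7
pd*depth=28*7=196


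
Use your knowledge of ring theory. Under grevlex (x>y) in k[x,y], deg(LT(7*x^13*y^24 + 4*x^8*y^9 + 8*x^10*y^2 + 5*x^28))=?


LT: 7*x^13*y^24
deg_x=13, deg_y=24
Total=13+24=37


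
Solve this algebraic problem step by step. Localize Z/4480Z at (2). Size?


2-primary part: 4480=2^7*35
Size=2^7=128


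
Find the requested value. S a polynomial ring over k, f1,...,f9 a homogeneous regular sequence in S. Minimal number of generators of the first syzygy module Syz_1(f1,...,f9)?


Regular sequence => Koszul complex is the minimal free resolution.
Syz_1 minimally generated by Koszul relations f_i*e_j - f_j*e_i (i<j): mu(Syz_1) = beta_2 = C(m,2) = m(m-1)/2
m=9
9*8/2 = 36


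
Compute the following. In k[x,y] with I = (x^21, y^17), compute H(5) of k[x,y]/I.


k[x,y], I = (x^21, y^17), d = 5
Need i < 21 and d-i < 17.
Range: 0 <= i <= 5.
H(5) = 6


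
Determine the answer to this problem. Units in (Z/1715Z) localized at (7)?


Local ring = Z/343Z.
phi(343) = 7^2*(7-1) = 294


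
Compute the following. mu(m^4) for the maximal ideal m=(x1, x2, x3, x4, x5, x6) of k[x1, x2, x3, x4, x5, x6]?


Graded Nakayama: mu(m^d) = dim_k (m^d/m^(d+1)) = #degree-4 monomials in 6 vars
C(n+d-1,d)=C(9,4)=126


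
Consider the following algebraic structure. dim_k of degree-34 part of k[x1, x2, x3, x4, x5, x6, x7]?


C(d+n-1,n-1)=C(40,6)=3838380


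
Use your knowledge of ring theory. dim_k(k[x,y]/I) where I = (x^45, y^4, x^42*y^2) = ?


k[x,y]/I, I = (x^45, y^4, x^42*y^2)
Rect: 45x4=180. Corner: (45-42)x(4-2)=6.
dim = 180-6 = 174


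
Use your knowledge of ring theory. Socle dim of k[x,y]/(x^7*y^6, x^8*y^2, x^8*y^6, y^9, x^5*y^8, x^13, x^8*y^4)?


Socle = ann(m) = span of standard monomials u with x*u, y*u in I (staircase corners).
Redundant generators: x^8*y^4, x^8*y^6
Minimal generators: x^13, x^8*y^2, x^7*y^6, x^5*y^8, y^9
Corners: x^4y^8, x^6y^7, x^7y^5, x^12y
Socle dim=4


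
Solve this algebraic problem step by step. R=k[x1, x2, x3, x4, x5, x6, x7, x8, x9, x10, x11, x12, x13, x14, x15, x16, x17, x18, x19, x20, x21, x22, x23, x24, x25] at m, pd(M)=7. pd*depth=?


pd+depth=25
depth=25-7=18
pd*depth=7*18=126


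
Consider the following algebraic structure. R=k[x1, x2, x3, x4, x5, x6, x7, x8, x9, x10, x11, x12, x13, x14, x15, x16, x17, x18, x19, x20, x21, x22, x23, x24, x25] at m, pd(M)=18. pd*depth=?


pd+depth=25
depth=25-18=7
pd*depth=18*7=126


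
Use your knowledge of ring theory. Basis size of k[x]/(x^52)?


Basis: 1,x,...,x^51
dim=52


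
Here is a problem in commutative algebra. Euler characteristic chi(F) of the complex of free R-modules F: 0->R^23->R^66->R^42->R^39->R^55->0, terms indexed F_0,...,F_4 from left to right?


chi = sum (-1)^i * rank:
(-1)^0*23=23
(-1)^1*66=-66
(-1)^2*42=42
(-1)^3*39=-39
(-1)^4*55=55
chi=15


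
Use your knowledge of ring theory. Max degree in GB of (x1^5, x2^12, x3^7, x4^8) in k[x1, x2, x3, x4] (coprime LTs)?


Pure powers, coprime LTs => already GB.
Degrees: 5, 12, 7, 8
Max=12


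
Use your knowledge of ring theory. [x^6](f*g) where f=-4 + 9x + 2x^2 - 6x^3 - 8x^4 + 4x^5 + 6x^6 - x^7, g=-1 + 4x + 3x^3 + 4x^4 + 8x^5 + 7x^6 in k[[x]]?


[x^6] = sum a_i*b_j, i+j=6
  -4*7=-28
  9*8=72
  2*4=8
  -6*3=-18
  4*4=16
  6*-1=-6
Sum=44


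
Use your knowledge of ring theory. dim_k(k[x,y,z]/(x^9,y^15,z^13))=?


Basis: x^iy^jz^k, i<9,j<15,k<13
9*15*13=1755


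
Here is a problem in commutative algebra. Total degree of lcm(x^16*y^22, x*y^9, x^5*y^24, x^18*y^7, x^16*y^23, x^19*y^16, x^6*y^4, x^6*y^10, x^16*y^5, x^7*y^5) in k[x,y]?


lcm = componentwise max:
x: max(16,1,5,18,16,19,6,6,16,7)=19
y: max(22,9,24,7,23,16,4,10,5,5)=24
Total=19+24=43


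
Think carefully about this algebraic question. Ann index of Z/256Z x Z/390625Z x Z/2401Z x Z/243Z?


Exponent = lcm of the cyclic orders; pairwise coprime => product.
2^8*5^8*7^4*3^5=256*390625*2401*243=58344300000000


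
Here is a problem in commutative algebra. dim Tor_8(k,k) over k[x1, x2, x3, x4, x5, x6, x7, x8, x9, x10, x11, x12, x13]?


Koszul: C(n,i)=C(13,8)=1287


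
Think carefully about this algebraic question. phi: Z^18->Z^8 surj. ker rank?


rank(ker) = 18-8 = 10


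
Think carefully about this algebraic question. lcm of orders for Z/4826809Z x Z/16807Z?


Exponent = lcm of the cyclic orders; pairwise coprime => product.
13^6*7^5=4826809*16807=81124178863


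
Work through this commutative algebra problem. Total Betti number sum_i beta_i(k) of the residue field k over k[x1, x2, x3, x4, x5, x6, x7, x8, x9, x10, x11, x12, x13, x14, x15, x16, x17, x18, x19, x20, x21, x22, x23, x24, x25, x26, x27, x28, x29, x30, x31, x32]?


Koszul resolution: beta_i(k)=C(n,i), n=32
sum_i C(32,i) = 2^32 = 4294967296


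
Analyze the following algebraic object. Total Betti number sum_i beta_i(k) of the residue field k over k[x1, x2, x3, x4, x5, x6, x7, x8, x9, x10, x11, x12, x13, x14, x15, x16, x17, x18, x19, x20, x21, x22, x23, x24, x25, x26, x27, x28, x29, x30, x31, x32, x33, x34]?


Koszul resolution: beta_i(k)=C(n,i), n=34
sum_i C(34,i) = 2^34 = 17179869184


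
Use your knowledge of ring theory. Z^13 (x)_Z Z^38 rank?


rank(M(x)N) = rank(M)*rank(N)
13*38 = 494


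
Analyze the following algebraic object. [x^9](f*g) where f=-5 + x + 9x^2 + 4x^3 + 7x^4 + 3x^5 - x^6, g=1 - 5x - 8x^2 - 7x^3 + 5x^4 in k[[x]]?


[x^9] = sum a_i*b_j, i+j=9
  3*5=15
  -1*-7=7
Sum=22


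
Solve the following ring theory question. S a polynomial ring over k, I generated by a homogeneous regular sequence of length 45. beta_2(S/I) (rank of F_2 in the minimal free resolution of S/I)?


Regular sequence => Koszul complex is the minimal free resolution.
Syz_1 minimally generated by Koszul relations f_i*e_j - f_j*e_i (i<j): mu(Syz_1) = beta_2 = C(m,2) = m(m-1)/2
m=45
45*44/2 = 990


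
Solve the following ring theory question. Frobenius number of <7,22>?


gcd(7,22)=1 => F=ab-a-b=7*22-7-22=154-29=125


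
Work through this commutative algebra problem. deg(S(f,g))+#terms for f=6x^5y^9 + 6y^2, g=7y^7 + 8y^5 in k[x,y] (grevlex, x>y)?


LT(f)=6x^5y^9, LT(g)=7y^7
lcm(LM)=x^5y^9
S(f,g) (scaled by 42 to clear denominators) = 7*f - 6x^5y^2*g = -48x^5y^7 + 42y^2
2 terms, deg 12.
12+2=14


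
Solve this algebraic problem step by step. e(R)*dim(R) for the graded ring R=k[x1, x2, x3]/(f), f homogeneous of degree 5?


e(R)=deg(f)=5, dim(R)=3-1=2
e*dim=5*2=10


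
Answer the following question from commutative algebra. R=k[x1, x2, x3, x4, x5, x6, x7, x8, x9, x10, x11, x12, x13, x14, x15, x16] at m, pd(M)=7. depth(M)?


pd+depth=depth(R)=16
depth=16-7=9


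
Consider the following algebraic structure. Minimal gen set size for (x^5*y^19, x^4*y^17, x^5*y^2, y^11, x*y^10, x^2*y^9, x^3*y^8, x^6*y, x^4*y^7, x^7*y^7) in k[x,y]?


Remove redundant (divisible by others).
x^5*y^19 redundant.
x^4*y^17 redundant.
x^7*y^7 redundant.
Min: x^6*y, x^5*y^2, x^4*y^7, x^3*y^8, x^2*y^9, x*y^10, y^11
Count=7


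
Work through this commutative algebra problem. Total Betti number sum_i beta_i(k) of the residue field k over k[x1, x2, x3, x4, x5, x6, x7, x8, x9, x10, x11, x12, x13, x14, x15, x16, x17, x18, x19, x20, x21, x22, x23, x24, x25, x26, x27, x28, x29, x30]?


Koszul resolution: beta_i(k)=C(n,i), n=30
sum_i C(30,i) = 2^30 = 1073741824


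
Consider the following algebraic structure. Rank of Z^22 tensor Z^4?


rank(M(x)N) = rank(M)*rank(N)
22*4 = 88


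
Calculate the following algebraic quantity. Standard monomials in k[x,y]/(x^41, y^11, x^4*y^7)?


k[x,y]/I, I = (x^41, y^11, x^4*y^7)
Rect: 41x11=451. Corner: (41-4)x(11-7)=148.
dim = 451-148 = 303


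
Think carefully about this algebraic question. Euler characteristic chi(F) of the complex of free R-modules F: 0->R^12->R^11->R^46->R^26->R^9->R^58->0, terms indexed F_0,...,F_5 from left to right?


chi = sum (-1)^i * rank:
(-1)^0*12=12
(-1)^1*11=-11
(-1)^2*46=46
(-1)^3*26=-26
(-1)^4*9=9
(-1)^5*58=-58
chi=-28


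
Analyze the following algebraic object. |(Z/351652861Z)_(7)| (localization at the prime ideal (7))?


7-primary part: 351652861=7^8*61
Size=7^8=5764801


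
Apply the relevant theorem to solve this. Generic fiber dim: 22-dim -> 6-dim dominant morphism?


dim(fiber)=dim(X)-dim(Y)=22-6=16


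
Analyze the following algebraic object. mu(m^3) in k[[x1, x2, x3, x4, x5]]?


C(n+d-1,d)=C(7,3)=35


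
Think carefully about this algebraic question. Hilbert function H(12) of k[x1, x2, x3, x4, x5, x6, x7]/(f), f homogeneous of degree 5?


C(18,6)-C(13,6)=18564-1716=16848


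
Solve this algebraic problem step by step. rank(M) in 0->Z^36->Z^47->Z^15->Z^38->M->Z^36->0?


Alt sum=0:
(-1)^0*36 + (-1)^1*47 + (-1)^2*15 + (-1)^3*38 + (-1)^4*? + (-1)^5*36=0
rank(M)=70


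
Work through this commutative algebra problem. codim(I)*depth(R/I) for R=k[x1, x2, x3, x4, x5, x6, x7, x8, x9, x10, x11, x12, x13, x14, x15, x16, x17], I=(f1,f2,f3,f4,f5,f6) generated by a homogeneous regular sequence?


codim=6, depth=dim(R/I)=17-6=11
Product=6*11=66


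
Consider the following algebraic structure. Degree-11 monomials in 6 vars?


C(d+n-1,n-1)=C(16,5)=4368


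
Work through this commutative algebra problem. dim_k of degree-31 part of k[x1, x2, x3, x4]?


C(d+n-1,n-1)=C(34,3)=5984


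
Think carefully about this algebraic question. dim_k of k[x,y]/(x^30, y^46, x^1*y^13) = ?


k[x,y]/I, I = (x^30, y^46, x^1*y^13)
Rect: 30x46=1380. Corner: (30-1)x(46-13)=957.
dim = 1380-957 = 423


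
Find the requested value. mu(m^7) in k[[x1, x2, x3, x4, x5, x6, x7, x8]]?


C(n+d-1,d)=C(14,7)=3432


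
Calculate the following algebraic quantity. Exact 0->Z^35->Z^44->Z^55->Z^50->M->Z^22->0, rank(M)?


Alt sum=0:
(-1)^0*35 + (-1)^1*44 + (-1)^2*55 + (-1)^3*50 + (-1)^4*? + (-1)^5*22=0
rank(M)=26


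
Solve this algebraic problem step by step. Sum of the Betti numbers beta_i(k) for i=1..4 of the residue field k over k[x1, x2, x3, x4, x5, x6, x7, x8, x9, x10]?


Koszul resolution: beta_i(k)=C(n,i), n=10
C(10,1)=10, C(10,2)=45, C(10,3)=120, C(10,4)=210
Sum=385


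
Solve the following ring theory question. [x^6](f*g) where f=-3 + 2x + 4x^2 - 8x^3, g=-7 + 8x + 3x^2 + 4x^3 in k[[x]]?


[x^6] = sum a_i*b_j, i+j=6
  -8*4=-32
Sum=-32


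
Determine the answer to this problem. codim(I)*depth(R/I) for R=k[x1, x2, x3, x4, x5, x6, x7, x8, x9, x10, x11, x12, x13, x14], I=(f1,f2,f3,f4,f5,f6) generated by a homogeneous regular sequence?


codim=6, depth=dim(R/I)=14-6=8
Product=6*8=48


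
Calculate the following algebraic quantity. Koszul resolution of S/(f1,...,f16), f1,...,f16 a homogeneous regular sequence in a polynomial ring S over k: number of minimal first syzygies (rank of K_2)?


Regular sequence => Koszul complex is the minimal free resolution.
Syz_1 minimally generated by Koszul relations f_i*e_j - f_j*e_i (i<j): mu(Syz_1) = beta_2 = C(m,2) = m(m-1)/2
m=16
16*15/2 = 120


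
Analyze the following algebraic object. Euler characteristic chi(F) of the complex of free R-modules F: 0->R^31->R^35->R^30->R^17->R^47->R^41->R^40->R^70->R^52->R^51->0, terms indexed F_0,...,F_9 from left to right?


chi = sum (-1)^i * rank:
(-1)^0*31=31
(-1)^1*35=-35
(-1)^2*30=30
(-1)^3*17=-17
(-1)^4*47=47
(-1)^5*41=-41
(-1)^6*40=40
(-1)^7*70=-70
(-1)^8*52=52
(-1)^9*51=-51
chi=-14


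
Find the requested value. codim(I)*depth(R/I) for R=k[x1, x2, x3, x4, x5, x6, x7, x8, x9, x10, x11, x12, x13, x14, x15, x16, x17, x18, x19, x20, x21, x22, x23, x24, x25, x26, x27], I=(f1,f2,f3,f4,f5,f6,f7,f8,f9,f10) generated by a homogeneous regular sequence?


codim=10, depth=dim(R/I)=27-10=17
Product=10*17=170


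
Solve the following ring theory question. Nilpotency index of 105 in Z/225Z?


105^k mod 225:
k=1: 105
k=2: 0
First zero at k = 2


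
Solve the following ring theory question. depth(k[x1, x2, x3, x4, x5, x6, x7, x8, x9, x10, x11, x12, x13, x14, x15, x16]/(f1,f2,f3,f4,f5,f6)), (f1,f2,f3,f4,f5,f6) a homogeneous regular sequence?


depth(R)=16
depth(R/I)=16-6=10


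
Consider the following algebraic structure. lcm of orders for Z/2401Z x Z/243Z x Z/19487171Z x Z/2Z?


Exponent = lcm of the cyclic orders; pairwise coprime => product.
7^4*3^5*11^7*2^1=2401*243*19487171*2=22739307019506


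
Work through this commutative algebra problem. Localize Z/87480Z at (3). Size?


3-primary part: 87480=3^7*40
Size=3^7=2187


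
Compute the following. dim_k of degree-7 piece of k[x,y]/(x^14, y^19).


k[x,y], I = (x^14, y^19), d = 7
Need i < 14 and d-i < 19.
Range: 0 <= i <= 7.
H(7) = 8


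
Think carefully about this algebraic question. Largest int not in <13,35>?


gcd(13,35)=1 => F=ab-a-b=13*35-13-35=455-48=407


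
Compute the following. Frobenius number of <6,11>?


gcd(6,11)=1 => F=ab-a-b=6*11-6-11=66-17=49


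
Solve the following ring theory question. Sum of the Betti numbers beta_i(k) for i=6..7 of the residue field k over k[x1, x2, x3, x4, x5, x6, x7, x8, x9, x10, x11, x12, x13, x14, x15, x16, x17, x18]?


Koszul resolution: beta_i(k)=C(n,i), n=18
C(18,6)=18564, C(18,7)=31824
Sum=50388


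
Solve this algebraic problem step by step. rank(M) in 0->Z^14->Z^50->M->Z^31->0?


Alt sum=0:
(-1)^0*14 + (-1)^1*50 + (-1)^2*? + (-1)^3*31=0
rank(M)=67


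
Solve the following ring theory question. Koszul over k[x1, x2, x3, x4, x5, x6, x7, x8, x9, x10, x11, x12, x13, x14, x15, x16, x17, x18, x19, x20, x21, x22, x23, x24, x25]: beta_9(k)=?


C(n,i)=C(25,9)=2042975


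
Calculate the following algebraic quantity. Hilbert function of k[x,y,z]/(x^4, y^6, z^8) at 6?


Need i<4, j<6, k<8 with i+j+k=6.
For each i, j ranges over max(0,6-i-7)..min(5,6-i):
  i=0: j in [0,5] -> 6
  i=1: j in [0,5] -> 6
  i=2: j in [0,4] -> 5
  i=3: j in [0,3] -> 4
H(6) = 6+6+5+4 = 21


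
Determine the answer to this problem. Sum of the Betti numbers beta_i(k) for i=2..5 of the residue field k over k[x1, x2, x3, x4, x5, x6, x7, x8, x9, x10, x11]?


Koszul resolution: beta_i(k)=C(n,i), n=11
C(11,2)=55, C(11,3)=165, C(11,4)=330, C(11,5)=462
Sum=1012


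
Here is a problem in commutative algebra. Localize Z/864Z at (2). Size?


2-primary part: 864=2^5*27
Size=2^5=32
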